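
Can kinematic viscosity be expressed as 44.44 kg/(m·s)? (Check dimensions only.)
No

kinematic viscosity has SI base units: m^2 / s
kg/(m·s) does NOT reduce to m^2 / s; a valid unit for kinematic viscosity would be e.g. m²/s.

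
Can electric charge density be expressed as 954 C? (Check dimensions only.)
No

electric charge density has SI base units: A * s / m^3
C does NOT reduce to A * s / m^3; a valid unit for electric charge density would be e.g. C/m³.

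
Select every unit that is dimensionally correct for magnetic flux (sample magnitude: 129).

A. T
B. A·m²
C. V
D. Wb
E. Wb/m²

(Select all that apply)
D

magnetic flux has SI base units: kg * m^2 / (A * s^2)

Checking each option against kg * m^2 / (A * s^2):
  A. T: ✗ does not match
  B. A·m²: ✗ does not match
  C. V: ✗ does not match
  D. Wb: ✓ matches
  E. Wb/m²: ✗ does not match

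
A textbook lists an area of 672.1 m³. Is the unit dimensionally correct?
No

area has SI base units: m^2
m³ does NOT reduce to m^2; a valid unit for area would be e.g. m².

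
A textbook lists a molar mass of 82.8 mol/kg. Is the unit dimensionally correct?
No

molar mass has SI base units: kg / mol
mol/kg does NOT reduce to kg / mol; a valid unit for molar mass would be e.g. kg/mol.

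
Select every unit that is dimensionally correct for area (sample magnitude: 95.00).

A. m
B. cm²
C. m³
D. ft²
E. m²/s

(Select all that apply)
B, D

area has SI base units: m^2

Checking each option against m^2:
  A. m: ✗ does not match
  B. cm²: ✓ matches
  C. m³: ✗ does not match
  D. ft²: ✓ matches
  E. m²/s: ✗ does not match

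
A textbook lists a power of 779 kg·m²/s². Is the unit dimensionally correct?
No

power has SI base units: kg * m^2 / s^3
kg·m²/s² does NOT reduce to kg * m^2 / s^3; a valid unit for power would be e.g. W.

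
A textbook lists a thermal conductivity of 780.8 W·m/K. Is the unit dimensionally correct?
No

thermal conductivity has SI base units: kg * m / (s^3 * K)
W·m/K does NOT reduce to kg * m / (s^3 * K); a valid unit for thermal conductivity would be e.g. W/(m·K).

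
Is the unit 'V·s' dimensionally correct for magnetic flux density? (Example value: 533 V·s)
No

magnetic flux density has SI base units: kg / (A * s^2)
V·s does NOT reduce to kg / (A * s^2); a valid unit for magnetic flux density would be e.g. T.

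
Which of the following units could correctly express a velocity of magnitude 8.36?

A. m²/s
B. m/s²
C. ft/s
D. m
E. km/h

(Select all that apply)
C, E

velocity has SI base units: m / s

Checking each option against m / s:
  A. m²/s: ✗ does not match
  B. m/s²: ✗ does not match
  C. ft/s: ✓ matches
  D. m: ✗ does not match
  E. km/h: ✓ matches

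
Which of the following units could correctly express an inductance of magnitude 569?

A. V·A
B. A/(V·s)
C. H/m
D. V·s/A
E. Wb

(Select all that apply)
D

inductance has SI base units: kg * m^2 / (A^2 * s^2)

Checking each option against kg * m^2 / (A^2 * s^2):
  A. V·A: ✗ does not match
  B. A/(V·s): ✗ does not match
  C. H/m: ✗ does not match
  D. V·s/A: ✓ matches
  E. Wb: ✗ does not match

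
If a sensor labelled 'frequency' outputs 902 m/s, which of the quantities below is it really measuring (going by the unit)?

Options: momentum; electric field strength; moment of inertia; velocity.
velocity

frequency should have units dimensionally equivalent to 1 / s (e.g. Hz).
The given unit 'm/s' reduces to m / s. Of the listed options, that is the dimensionality of velocity.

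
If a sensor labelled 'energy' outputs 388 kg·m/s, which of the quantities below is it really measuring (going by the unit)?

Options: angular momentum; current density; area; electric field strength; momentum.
momentum

energy should have units dimensionally equivalent to kg * m^2 / s^2 (e.g. J).
The given unit 'kg·m/s' reduces to kg * m / s. Of the listed options, that is the dimensionality of momentum.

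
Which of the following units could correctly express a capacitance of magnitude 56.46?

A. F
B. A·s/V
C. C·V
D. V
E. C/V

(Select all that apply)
A, B, E

capacitance has SI base units: A^2 * s^4 / (kg * m^2)

Checking each option against A^2 * s^4 / (kg * m^2):
  A. F: ✓ matches
  B. A·s/V: ✓ matches
  C. C·V: ✗ does not match
  D. V: ✗ does not match
  E. C/V: ✓ matches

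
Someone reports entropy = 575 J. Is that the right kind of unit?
No

entropy has SI base units: kg * m^2 / (s^2 * K)
J does NOT reduce to kg * m^2 / (s^2 * K); a valid unit for entropy would be e.g. J/K.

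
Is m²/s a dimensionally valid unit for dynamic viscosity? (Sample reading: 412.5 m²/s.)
No

dynamic viscosity has SI base units: kg / (m * s)
m²/s does NOT reduce to kg / (m * s); a valid unit for dynamic viscosity would be e.g. Pa·s.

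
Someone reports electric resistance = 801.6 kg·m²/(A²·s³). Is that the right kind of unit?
Yes

electric resistance has SI base units: kg * m^2 / (A^2 * s^3)
kg·m²/(A²·s³) reduces to the same SI base units, so it is a valid unit for electric resistance.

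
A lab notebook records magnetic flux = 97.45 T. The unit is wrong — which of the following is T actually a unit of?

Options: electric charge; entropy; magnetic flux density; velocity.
magnetic flux density

magnetic flux should have units dimensionally equivalent to kg * m^2 / (A * s^2) (e.g. Wb).
The given unit 'T' reduces to kg / (A * s^2). Of the listed options, that is the dimensionality of magnetic flux density.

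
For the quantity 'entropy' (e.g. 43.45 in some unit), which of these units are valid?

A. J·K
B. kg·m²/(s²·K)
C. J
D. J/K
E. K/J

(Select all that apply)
B, D

entropy has SI base units: kg * m^2 / (s^2 * K)

Checking each option against kg * m^2 / (s^2 * K):
  A. J·K: ✗ does not match
  B. kg·m²/(s²·K): ✓ matches
  C. J: ✗ does not match
  D. J/K: ✓ matches
  E. K/J: ✗ does not match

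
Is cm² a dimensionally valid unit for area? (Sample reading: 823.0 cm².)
Yes

area has SI base units: m^2
cm² reduces to the same SI base units, so it is a valid unit for area.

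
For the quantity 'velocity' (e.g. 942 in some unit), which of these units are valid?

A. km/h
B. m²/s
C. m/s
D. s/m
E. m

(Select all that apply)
A, C

velocity has SI base units: m / s

Checking each option against m / s:
  A. km/h: ✓ matches
  B. m²/s: ✗ does not match
  C. m/s: ✓ matches
  D. s/m: ✗ does not match
  E. m: ✗ does not match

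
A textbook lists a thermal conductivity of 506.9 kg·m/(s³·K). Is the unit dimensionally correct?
Yes

thermal conductivity has SI base units: kg * m / (s^3 * K)
kg·m/(s³·K) reduces to the same SI base units, so it is a valid unit for thermal conductivity.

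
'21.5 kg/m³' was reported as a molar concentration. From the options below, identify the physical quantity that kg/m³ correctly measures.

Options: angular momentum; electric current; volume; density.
density

molar concentration should have units dimensionally equivalent to mol / m^3 (e.g. mol/m³).
The given unit 'kg/m³' reduces to kg / m^3. Of the listed options, that is the dimensionality of density.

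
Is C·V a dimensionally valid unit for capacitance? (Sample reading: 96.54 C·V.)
No

capacitance has SI base units: A^2 * s^4 / (kg * m^2)
C·V does NOT reduce to A^2 * s^4 / (kg * m^2); a valid unit for capacitance would be e.g. F.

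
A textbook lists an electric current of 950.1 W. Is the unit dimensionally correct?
No

electric current has SI base units: A
W does NOT reduce to A; a valid unit for electric current would be e.g. A.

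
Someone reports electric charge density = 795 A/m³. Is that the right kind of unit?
No

electric charge density has SI base units: A * s / m^3
A/m³ does NOT reduce to A * s / m^3; a valid unit for electric charge density would be e.g. C/m³.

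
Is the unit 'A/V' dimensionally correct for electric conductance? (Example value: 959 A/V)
Yes

electric conductance has SI base units: A^2 * s^3 / (kg * m^2)
A/V reduces to the same SI base units, so it is a valid unit for electric conductance.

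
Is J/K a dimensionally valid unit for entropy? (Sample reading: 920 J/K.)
Yes

entropy has SI base units: kg * m^2 / (s^2 * K)
J/K reduces to the same SI base units, so it is a valid unit for entropy.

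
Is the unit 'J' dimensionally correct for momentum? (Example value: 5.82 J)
No

momentum has SI base units: kg * m / s
J does NOT reduce to kg * m / s; a valid unit for momentum would be e.g. kg·m/s.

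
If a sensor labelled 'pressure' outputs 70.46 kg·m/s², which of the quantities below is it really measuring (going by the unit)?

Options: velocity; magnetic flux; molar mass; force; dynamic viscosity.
force

pressure should have units dimensionally equivalent to kg / (m * s^2) (e.g. Pa).
The given unit 'kg·m/s²' reduces to kg * m / s^2. Of the listed options, that is the dimensionality of force.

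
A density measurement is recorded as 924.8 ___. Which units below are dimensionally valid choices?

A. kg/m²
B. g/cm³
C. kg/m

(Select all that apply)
B

density has SI base units: kg / m^3

Checking each option against kg / m^3:
  A. kg/m²: ✗ does not match
  B. g/cm³: ✓ matches
  C. kg/m: ✗ does not match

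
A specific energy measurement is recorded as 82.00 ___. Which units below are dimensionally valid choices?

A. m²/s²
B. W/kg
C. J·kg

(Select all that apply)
A

specific energy has SI base units: m^2 / s^2

Checking each option against m^2 / s^2:
  A. m²/s²: ✓ matches
  B. W/kg: ✗ does not match
  C. J·kg: ✗ does not match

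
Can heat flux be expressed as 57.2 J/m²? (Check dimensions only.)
No

heat flux has SI base units: kg / s^3
J/m² does NOT reduce to kg / s^3; a valid unit for heat flux would be e.g. W/m².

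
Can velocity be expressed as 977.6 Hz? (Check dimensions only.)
No

velocity has SI base units: m / s
Hz does NOT reduce to m / s; a valid unit for velocity would be e.g. m/s.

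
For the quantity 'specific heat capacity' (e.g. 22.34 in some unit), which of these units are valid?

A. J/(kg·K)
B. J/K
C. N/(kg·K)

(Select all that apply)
A

specific heat capacity has SI base units: m^2 / (s^2 * K)

Checking each option against m^2 / (s^2 * K):
  A. J/(kg·K): ✓ matches
  B. J/K: ✗ does not match
  C. N/(kg·K): ✗ does not match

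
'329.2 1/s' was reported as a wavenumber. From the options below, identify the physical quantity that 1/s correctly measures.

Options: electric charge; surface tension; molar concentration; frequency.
frequency

wavenumber should have units dimensionally equivalent to 1 / m (e.g. 1/m).
The given unit '1/s' reduces to 1 / s. Of the listed options, that is the dimensionality of frequency.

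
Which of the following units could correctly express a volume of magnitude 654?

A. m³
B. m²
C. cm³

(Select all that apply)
A, C

volume has SI base units: m^3

Checking each option against m^3:
  A. m³: ✓ matches
  B. m²: ✗ does not match
  C. cm³: ✓ matches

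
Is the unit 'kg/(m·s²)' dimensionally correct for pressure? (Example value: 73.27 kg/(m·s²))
Yes

pressure has SI base units: kg / (m * s^2)
kg/(m·s²) reduces to the same SI base units, so it is a valid unit for pressure.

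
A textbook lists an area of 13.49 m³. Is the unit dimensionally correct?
No

area has SI base units: m^2
m³ does NOT reduce to m^2; a valid unit for area would be e.g. m².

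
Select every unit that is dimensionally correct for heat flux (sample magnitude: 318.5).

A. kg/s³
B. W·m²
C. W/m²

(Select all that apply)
A, C

heat flux has SI base units: kg / s^3

Checking each option against kg / s^3:
  A. kg/s³: ✓ matches
  B. W·m²: ✗ does not match
  C. W/m²: ✓ matches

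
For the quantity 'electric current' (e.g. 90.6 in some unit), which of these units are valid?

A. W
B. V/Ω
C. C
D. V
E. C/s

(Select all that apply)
B, E

electric current has SI base units: A

Checking each option against A:
  A. W: ✗ does not match
  B. V/Ω: ✓ matches
  C. C: ✗ does not match
  D. V: ✗ does not match
  E. C/s: ✓ matches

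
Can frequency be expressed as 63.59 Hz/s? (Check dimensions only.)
No

frequency has SI base units: 1 / s
Hz/s does NOT reduce to 1 / s; a valid unit for frequency would be e.g. Hz.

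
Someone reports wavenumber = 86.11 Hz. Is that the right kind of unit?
No

wavenumber has SI base units: 1 / m
Hz does NOT reduce to 1 / m; a valid unit for wavenumber would be e.g. 1/m.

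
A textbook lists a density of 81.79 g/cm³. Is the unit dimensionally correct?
Yes

density has SI base units: kg / m^3
g/cm³ reduces to the same SI base units, so it is a valid unit for density.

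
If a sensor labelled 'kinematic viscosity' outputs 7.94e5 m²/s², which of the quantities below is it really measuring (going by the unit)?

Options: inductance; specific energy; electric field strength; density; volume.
specific energy

kinematic viscosity should have units dimensionally equivalent to m^2 / s (e.g. m²/s).
The given unit 'm²/s²' reduces to m^2 / s^2. Of the listed options, that is the dimensionality of specific energy.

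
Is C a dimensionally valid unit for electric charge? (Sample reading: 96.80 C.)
Yes

electric charge has SI base units: A * s
C reduces to the same SI base units, so it is a valid unit for electric charge.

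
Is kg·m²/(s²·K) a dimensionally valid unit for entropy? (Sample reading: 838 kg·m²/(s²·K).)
Yes

entropy has SI base units: kg * m^2 / (s^2 * K)
kg·m²/(s²·K) reduces to the same SI base units, so it is a valid unit for entropy.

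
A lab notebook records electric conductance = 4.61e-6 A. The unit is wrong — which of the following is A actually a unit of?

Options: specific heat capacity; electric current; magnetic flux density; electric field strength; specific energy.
electric current

electric conductance should have units dimensionally equivalent to A^2 * s^3 / (kg * m^2) (e.g. S).
The given unit 'A' reduces to A. Of the listed options, that is the dimensionality of electric current.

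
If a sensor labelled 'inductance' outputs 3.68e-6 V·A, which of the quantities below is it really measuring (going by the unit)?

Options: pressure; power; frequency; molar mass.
power

inductance should have units dimensionally equivalent to kg * m^2 / (A^2 * s^2) (e.g. H).
The given unit 'V·A' reduces to kg * m^2 / s^3. Of the listed options, that is the dimensionality of power.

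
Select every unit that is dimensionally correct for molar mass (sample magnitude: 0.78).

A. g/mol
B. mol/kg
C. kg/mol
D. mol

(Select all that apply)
A, C

molar mass has SI base units: kg / mol

Checking each option against kg / mol:
  A. g/mol: ✓ matches
  B. mol/kg: ✗ does not match
  C. kg/mol: ✓ matches
  D. mol: ✗ does not match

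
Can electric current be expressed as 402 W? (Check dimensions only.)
No

electric current has SI base units: A
W does NOT reduce to A; a valid unit for electric current would be e.g. A.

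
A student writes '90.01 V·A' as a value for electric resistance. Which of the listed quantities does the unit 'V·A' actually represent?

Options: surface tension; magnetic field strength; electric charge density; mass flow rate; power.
power

electric resistance should have units dimensionally equivalent to kg * m^2 / (A^2 * s^3) (e.g. Ω).
The given unit 'V·A' reduces to kg * m^2 / s^3. Of the listed options, that is the dimensionality of power.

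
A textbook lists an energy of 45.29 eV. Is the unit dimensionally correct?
Yes

energy has SI base units: kg * m^2 / s^2
eV reduces to the same SI base units, so it is a valid unit for energy.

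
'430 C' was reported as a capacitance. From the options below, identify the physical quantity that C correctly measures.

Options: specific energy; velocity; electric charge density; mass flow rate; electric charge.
electric charge

capacitance should have units dimensionally equivalent to A^2 * s^4 / (kg * m^2) (e.g. F).
The given unit 'C' reduces to A * s. Of the listed options, that is the dimensionality of electric charge.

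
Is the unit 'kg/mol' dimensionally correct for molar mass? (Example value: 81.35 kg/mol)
Yes

molar mass has SI base units: kg / mol
kg/mol reduces to the same SI base units, so it is a valid unit for molar mass.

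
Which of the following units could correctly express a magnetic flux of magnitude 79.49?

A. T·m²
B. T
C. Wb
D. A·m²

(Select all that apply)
A, C

magnetic flux has SI base units: kg * m^2 / (A * s^2)

Checking each option against kg * m^2 / (A * s^2):
  A. T·m²: ✓ matches
  B. T: ✗ does not match
  C. Wb: ✓ matches
  D. A·m²: ✗ does not match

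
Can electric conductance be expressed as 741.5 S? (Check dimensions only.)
Yes

electric conductance has SI base units: A^2 * s^3 / (kg * m^2)
S reduces to the same SI base units, so it is a valid unit for electric conductance.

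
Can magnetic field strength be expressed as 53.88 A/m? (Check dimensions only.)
Yes

magnetic field strength has SI base units: A / m
A/m reduces to the same SI base units, so it is a valid unit for magnetic field strength.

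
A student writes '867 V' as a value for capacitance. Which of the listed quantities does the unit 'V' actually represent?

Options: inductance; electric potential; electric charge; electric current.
electric potential

capacitance should have units dimensionally equivalent to A^2 * s^4 / (kg * m^2) (e.g. F).
The given unit 'V' reduces to kg * m^2 / (A * s^3). Of the listed options, that is the dimensionality of electric potential.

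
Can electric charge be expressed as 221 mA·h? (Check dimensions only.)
Yes

electric charge has SI base units: A * s
mA·h reduces to the same SI base units, so it is a valid unit for electric charge.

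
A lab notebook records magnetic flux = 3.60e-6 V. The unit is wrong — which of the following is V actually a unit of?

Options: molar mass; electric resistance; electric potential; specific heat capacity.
electric potential

magnetic flux should have units dimensionally equivalent to kg * m^2 / (A * s^2) (e.g. Wb).
The given unit 'V' reduces to kg * m^2 / (A * s^3). Of the listed options, that is the dimensionality of electric potential.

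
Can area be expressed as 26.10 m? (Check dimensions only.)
No

area has SI base units: m^2
m does NOT reduce to m^2; a valid unit for area would be e.g. m².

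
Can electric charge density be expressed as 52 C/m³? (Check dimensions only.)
Yes

electric charge density has SI base units: A * s / m^3
C/m³ reduces to the same SI base units, so it is a valid unit for electric charge density.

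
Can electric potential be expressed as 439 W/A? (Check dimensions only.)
Yes

electric potential has SI base units: kg * m^2 / (A * s^3)
W/A reduces to the same SI base units, so it is a valid unit for electric potential.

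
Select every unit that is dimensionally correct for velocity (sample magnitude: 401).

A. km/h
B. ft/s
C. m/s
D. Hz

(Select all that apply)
A, B, C

velocity has SI base units: m / s

Checking each option against m / s:
  A. km/h: ✓ matches
  B. ft/s: ✓ matches
  C. m/s: ✓ matches
  D. Hz: ✗ does not match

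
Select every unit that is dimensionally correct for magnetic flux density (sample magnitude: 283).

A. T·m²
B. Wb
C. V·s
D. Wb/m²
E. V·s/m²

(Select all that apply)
D, E

magnetic flux density has SI base units: kg / (A * s^2)

Checking each option against kg / (A * s^2):
  A. T·m²: ✗ does not match
  B. Wb: ✗ does not match
  C. V·s: ✗ does not match
  D. Wb/m²: ✓ matches
  E. V·s/m²: ✓ matches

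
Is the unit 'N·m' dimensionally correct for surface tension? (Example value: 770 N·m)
No

surface tension has SI base units: kg / s^2
N·m does NOT reduce to kg / s^2; a valid unit for surface tension would be e.g. N/m.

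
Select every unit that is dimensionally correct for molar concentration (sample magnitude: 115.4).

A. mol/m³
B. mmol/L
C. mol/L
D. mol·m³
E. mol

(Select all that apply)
A, B, C

molar concentration has SI base units: mol / m^3

Checking each option against mol / m^3:
  A. mol/m³: ✓ matches
  B. mmol/L: ✓ matches
  C. mol/L: ✓ matches
  D. mol·m³: ✗ does not match
  E. mol: ✗ does not match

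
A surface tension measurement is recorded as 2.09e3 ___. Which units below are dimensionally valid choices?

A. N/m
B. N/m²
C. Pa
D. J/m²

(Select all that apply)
A, D

surface tension has SI base units: kg / s^2

Checking each option against kg / s^2:
  A. N/m: ✓ matches
  B. N/m²: ✗ does not match
  C. Pa: ✗ does not match
  D. J/m²: ✓ matches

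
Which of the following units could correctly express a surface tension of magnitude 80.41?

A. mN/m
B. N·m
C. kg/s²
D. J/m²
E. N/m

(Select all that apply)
A, C, D, E

surface tension has SI base units: kg / s^2

Checking each option against kg / s^2:
  A. mN/m: ✓ matches
  B. N·m: ✗ does not match
  C. kg/s²: ✓ matches
  D. J/m²: ✓ matches
  E. N/m: ✓ matches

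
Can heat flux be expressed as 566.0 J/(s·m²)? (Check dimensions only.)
Yes

heat flux has SI base units: kg / s^3
J/(s·m²) reduces to the same SI base units, so it is a valid unit for heat flux.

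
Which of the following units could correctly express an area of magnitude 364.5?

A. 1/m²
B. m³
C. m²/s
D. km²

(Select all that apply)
D

area has SI base units: m^2

Checking each option against m^2:
  A. 1/m²: ✗ does not match
  B. m³: ✗ does not match
  C. m²/s: ✗ does not match
  D. km²: ✓ matches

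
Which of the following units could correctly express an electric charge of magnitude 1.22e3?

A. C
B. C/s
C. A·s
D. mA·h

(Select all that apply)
A, C, D

electric charge has SI base units: A * s

Checking each option against A * s:
  A. C: ✓ matches
  B. C/s: ✗ does not match
  C. A·s: ✓ matches
  D. mA·h: ✓ matches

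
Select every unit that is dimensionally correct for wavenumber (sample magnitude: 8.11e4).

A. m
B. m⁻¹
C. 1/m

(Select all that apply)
B, C

wavenumber has SI base units: 1 / m

Checking each option against 1 / m:
  A. m: ✗ does not match
  B. m⁻¹: ✓ matches
  C. 1/m: ✓ matches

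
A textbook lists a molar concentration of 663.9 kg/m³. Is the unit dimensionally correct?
No

molar concentration has SI base units: mol / m^3
kg/m³ does NOT reduce to mol / m^3; a valid unit for molar concentration would be e.g. mol/m³.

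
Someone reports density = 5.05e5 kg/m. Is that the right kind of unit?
No

density has SI base units: kg / m^3
kg/m does NOT reduce to kg / m^3; a valid unit for density would be e.g. kg/m³.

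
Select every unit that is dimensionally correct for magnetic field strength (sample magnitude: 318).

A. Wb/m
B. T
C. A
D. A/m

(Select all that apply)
D

magnetic field strength has SI base units: A / m

Checking each option against A / m:
  A. Wb/m: ✗ does not match
  B. T: ✗ does not match
  C. A: ✗ does not match
  D. A/m: ✓ matches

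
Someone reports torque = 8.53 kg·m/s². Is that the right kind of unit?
No

torque has SI base units: kg * m^2 / s^2
kg·m/s² does NOT reduce to kg * m^2 / s^2; a valid unit for torque would be e.g. N·m.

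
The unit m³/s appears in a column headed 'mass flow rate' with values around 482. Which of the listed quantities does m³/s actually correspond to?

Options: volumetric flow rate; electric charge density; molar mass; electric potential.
volumetric flow rate

mass flow rate should have units dimensionally equivalent to kg / s (e.g. kg/s).
The given unit 'm³/s' reduces to m^3 / s. Of the listed options, that is the dimensionality of volumetric flow rate.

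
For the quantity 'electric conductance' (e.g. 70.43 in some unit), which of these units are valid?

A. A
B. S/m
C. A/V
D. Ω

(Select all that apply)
C

electric conductance has SI base units: A^2 * s^3 / (kg * m^2)

Checking each option against A^2 * s^3 / (kg * m^2):
  A. A: ✗ does not match
  B. S/m: ✗ does not match
  C. A/V: ✓ matches
  D. Ω: ✗ does not match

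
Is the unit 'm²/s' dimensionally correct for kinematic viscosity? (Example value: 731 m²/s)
Yes

kinematic viscosity has SI base units: m^2 / s
m²/s reduces to the same SI base units, so it is a valid unit for kinematic viscosity.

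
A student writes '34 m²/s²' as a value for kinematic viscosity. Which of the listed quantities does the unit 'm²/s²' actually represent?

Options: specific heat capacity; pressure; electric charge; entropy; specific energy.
specific energy

kinematic viscosity should have units dimensionally equivalent to m^2 / s (e.g. m²/s).
The given unit 'm²/s²' reduces to m^2 / s^2. Of the listed options, that is the dimensionality of specific energy.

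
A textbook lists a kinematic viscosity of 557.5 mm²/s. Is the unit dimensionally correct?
Yes

kinematic viscosity has SI base units: m^2 / s
mm²/s reduces to the same SI base units, so it is a valid unit for kinematic viscosity.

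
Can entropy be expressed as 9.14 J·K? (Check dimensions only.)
No

entropy has SI base units: kg * m^2 / (s^2 * K)
J·K does NOT reduce to kg * m^2 / (s^2 * K); a valid unit for entropy would be e.g. J/K.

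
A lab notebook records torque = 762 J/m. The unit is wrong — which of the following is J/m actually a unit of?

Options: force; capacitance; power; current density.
force

torque should have units dimensionally equivalent to kg * m^2 / s^2 (e.g. N·m).
The given unit 'J/m' reduces to kg * m / s^2. Of the listed options, that is the dimensionality of force.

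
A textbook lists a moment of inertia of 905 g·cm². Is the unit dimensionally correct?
Yes

moment of inertia has SI base units: kg * m^2
g·cm² reduces to the same SI base units, so it is a valid unit for moment of inertia.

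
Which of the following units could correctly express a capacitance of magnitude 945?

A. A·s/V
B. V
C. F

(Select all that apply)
A, C

capacitance has SI base units: A^2 * s^4 / (kg * m^2)

Checking each option against A^2 * s^4 / (kg * m^2):
  A. A·s/V: ✓ matches
  B. V: ✗ does not match
  C. F: ✓ matches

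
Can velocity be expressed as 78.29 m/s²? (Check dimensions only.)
No

velocity has SI base units: m / s
m/s² does NOT reduce to m / s; a valid unit for velocity would be e.g. m/s.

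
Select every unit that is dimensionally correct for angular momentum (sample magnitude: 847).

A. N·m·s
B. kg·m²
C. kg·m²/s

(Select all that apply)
A, C

angular momentum has SI base units: kg * m^2 / s

Checking each option against kg * m^2 / s:
  A. N·m·s: ✓ matches
  B. kg·m²: ✗ does not match
  C. kg·m²/s: ✓ matches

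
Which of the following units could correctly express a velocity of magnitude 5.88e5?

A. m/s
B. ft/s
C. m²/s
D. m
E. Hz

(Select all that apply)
A, B

velocity has SI base units: m / s

Checking each option against m / s:
  A. m/s: ✓ matches
  B. ft/s: ✓ matches
  C. m²/s: ✗ does not match
  D. m: ✗ does not match
  E. Hz: ✗ does not match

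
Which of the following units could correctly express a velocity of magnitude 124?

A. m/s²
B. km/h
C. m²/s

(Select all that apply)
B

velocity has SI base units: m / s

Checking each option against m / s:
  A. m/s²: ✗ does not match
  B. km/h: ✓ matches
  C. m²/s: ✗ does not match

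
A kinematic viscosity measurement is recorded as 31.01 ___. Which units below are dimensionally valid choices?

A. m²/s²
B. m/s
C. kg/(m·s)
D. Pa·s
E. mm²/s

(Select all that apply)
E

kinematic viscosity has SI base units: m^2 / s

Checking each option against m^2 / s:
  A. m²/s²: ✗ does not match
  B. m/s: ✗ does not match
  C. kg/(m·s): ✗ does not match
  D. Pa·s: ✗ does not match
  E. mm²/s: ✓ matches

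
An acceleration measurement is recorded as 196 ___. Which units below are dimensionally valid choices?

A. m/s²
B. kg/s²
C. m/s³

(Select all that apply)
A

acceleration has SI base units: m / s^2

Checking each option against m / s^2:
  A. m/s²: ✓ matches
  B. kg/s²: ✗ does not match
  C. m/s³: ✗ does not match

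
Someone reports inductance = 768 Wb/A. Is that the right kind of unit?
Yes

inductance has SI base units: kg * m^2 / (A^2 * s^2)
Wb/A reduces to the same SI base units, so it is a valid unit for inductance.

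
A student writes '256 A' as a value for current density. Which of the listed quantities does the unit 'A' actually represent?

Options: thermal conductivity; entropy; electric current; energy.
electric current

current density should have units dimensionally equivalent to A / m^2 (e.g. A/m²).
The given unit 'A' reduces to A. Of the listed options, that is the dimensionality of electric current.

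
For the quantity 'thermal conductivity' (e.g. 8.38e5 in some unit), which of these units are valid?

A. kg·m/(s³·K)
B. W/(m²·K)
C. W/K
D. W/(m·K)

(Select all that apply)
A, D

thermal conductivity has SI base units: kg * m / (s^3 * K)

Checking each option against kg * m / (s^3 * K):
  A. kg·m/(s³·K): ✓ matches
  B. W/(m²·K): ✗ does not match
  C. W/K: ✗ does not match
  D. W/(m·K): ✓ matches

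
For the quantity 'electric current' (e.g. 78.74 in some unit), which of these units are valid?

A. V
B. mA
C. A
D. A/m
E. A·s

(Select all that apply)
B, C

electric current has SI base units: A

Checking each option against A:
  A. V: ✗ does not match
  B. mA: ✓ matches
  C. A: ✓ matches
  D. A/m: ✗ does not match
  E. A·s: ✗ does not match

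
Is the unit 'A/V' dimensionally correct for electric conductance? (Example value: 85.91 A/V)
Yes

electric conductance has SI base units: A^2 * s^3 / (kg * m^2)
A/V reduces to the same SI base units, so it is a valid unit for electric conductance.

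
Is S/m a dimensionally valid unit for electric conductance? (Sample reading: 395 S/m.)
No

electric conductance has SI base units: A^2 * s^3 / (kg * m^2)
S/m does NOT reduce to A^2 * s^3 / (kg * m^2); a valid unit for electric conductance would be e.g. S.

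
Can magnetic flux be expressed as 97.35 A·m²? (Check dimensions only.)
No

magnetic flux has SI base units: kg * m^2 / (A * s^2)
A·m² does NOT reduce to kg * m^2 / (A * s^2); a valid unit for magnetic flux would be e.g. Wb.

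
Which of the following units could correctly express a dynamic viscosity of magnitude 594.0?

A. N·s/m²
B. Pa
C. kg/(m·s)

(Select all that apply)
A, C

dynamic viscosity has SI base units: kg / (m * s)

Checking each option against kg / (m * s):
  A. N·s/m²: ✓ matches
  B. Pa: ✗ does not match
  C. kg/(m·s): ✓ matches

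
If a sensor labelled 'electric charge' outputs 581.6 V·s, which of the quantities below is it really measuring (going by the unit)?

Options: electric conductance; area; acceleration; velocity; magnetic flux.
magnetic flux

electric charge should have units dimensionally equivalent to A * s (e.g. C).
The given unit 'V·s' reduces to kg * m^2 / (A * s^2). Of the listed options, that is the dimensionality of magnetic flux.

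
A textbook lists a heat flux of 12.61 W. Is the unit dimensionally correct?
No

heat flux has SI base units: kg / s^3
W does NOT reduce to kg / s^3; a valid unit for heat flux would be e.g. W/m².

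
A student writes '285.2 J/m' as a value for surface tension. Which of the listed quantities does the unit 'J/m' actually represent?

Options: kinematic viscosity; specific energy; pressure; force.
force

surface tension should have units dimensionally equivalent to kg / s^2 (e.g. N/m).
The given unit 'J/m' reduces to kg * m / s^2. Of the listed options, that is the dimensionality of force.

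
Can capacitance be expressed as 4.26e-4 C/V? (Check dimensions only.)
Yes

capacitance has SI base units: A^2 * s^4 / (kg * m^2)
C/V reduces to the same SI base units, so it is a valid unit for capacitance.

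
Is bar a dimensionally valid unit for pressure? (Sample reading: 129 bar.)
Yes

pressure has SI base units: kg / (m * s^2)
bar reduces to the same SI base units, so it is a valid unit for pressure.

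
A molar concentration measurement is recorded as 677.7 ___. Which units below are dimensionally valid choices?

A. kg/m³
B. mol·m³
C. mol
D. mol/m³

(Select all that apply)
D

molar concentration has SI base units: mol / m^3

Checking each option against mol / m^3:
  A. kg/m³: ✗ does not match
  B. mol·m³: ✗ does not match
  C. mol: ✗ does not match
  D. mol/m³: ✓ matches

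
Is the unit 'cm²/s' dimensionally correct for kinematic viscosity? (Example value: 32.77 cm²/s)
Yes

kinematic viscosity has SI base units: m^2 / s
cm²/s reduces to the same SI base units, so it is a valid unit for kinematic viscosity.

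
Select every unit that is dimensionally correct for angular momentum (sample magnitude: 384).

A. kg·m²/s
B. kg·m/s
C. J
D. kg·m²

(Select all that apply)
A

angular momentum has SI base units: kg * m^2 / s

Checking each option against kg * m^2 / s:
  A. kg·m²/s: ✓ matches
  B. kg·m/s: ✗ does not match
  C. J: ✗ does not match
  D. kg·m²: ✗ does not match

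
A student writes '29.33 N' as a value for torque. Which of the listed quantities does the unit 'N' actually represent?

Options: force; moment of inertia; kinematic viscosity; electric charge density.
force

torque should have units dimensionally equivalent to kg * m^2 / s^2 (e.g. N·m).
The given unit 'N' reduces to kg * m / s^2. Of the listed options, that is the dimensionality of force.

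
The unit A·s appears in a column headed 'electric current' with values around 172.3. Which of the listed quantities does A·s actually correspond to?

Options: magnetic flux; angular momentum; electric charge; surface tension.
electric charge

electric current should have units dimensionally equivalent to A (e.g. A).
The given unit 'A·s' reduces to A * s. Of the listed options, that is the dimensionality of electric charge.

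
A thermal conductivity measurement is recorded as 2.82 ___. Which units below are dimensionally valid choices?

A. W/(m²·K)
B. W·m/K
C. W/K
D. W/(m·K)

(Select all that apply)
D

thermal conductivity has SI base units: kg * m / (s^3 * K)

Checking each option against kg * m / (s^3 * K):
  A. W/(m²·K): ✗ does not match
  B. W·m/K: ✗ does not match
  C. W/K: ✗ does not match
  D. W/(m·K): ✓ matches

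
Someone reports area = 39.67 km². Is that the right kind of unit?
Yes

area has SI base units: m^2
km² reduces to the same SI base units, so it is a valid unit for area.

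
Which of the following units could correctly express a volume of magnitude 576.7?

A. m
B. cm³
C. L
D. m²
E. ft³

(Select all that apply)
B, C, E

volume has SI base units: m^3

Checking each option against m^3:
  A. m: ✗ does not match
  B. cm³: ✓ matches
  C. L: ✓ matches
  D. m²: ✗ does not match
  E. ft³: ✓ matches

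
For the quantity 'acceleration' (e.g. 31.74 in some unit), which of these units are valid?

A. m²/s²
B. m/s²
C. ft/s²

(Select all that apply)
B, C

acceleration has SI base units: m / s^2

Checking each option against m / s^2:
  A. m²/s²: ✗ does not match
  B. m/s²: ✓ matches
  C. ft/s²: ✓ matches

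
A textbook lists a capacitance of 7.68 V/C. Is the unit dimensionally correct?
No

capacitance has SI base units: A^2 * s^4 / (kg * m^2)
V/C does NOT reduce to A^2 * s^4 / (kg * m^2); a valid unit for capacitance would be e.g. F.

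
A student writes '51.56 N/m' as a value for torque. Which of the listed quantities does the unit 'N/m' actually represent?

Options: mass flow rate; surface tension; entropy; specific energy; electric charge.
surface tension

torque should have units dimensionally equivalent to kg * m^2 / s^2 (e.g. N·m).
The given unit 'N/m' reduces to kg / s^2. Of the listed options, that is the dimensionality of surface tension.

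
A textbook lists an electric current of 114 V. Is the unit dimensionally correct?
No

electric current has SI base units: A
V does NOT reduce to A; a valid unit for electric current would be e.g. A.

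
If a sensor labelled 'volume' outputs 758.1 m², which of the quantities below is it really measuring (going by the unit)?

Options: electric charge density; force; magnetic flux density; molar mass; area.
area

volume should have units dimensionally equivalent to m^3 (e.g. m³).
The given unit 'm²' reduces to m^2. Of the listed options, that is the dimensionality of area.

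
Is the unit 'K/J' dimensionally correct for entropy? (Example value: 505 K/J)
No

entropy has SI base units: kg * m^2 / (s^2 * K)
K/J does NOT reduce to kg * m^2 / (s^2 * K); a valid unit for entropy would be e.g. J/K.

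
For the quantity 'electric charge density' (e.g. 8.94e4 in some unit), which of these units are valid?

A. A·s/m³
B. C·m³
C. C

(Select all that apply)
A

electric charge density has SI base units: A * s / m^3

Checking each option against A * s / m^3:
  A. A·s/m³: ✓ matches
  B. C·m³: ✗ does not match
  C. C: ✗ does not match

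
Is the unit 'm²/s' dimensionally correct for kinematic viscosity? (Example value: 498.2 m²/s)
Yes

kinematic viscosity has SI base units: m^2 / s
m²/s reduces to the same SI base units, so it is a valid unit for kinematic viscosity.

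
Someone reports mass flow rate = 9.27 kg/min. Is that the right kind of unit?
Yes

mass flow rate has SI base units: kg / s
kg/min reduces to the same SI base units, so it is a valid unit for mass flow rate.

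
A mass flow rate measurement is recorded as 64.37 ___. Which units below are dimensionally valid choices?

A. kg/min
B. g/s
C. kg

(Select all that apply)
A, B

mass flow rate has SI base units: kg / s

Checking each option against kg / s:
  A. kg/min: ✓ matches
  B. g/s: ✓ matches
  C. kg: ✗ does not match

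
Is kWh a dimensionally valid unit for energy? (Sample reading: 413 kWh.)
Yes

energy has SI base units: kg * m^2 / s^2
kWh reduces to the same SI base units, so it is a valid unit for energy.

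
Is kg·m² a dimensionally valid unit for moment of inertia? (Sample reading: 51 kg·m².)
Yes

moment of inertia has SI base units: kg * m^2
kg·m² reduces to the same SI base units, so it is a valid unit for moment of inertia.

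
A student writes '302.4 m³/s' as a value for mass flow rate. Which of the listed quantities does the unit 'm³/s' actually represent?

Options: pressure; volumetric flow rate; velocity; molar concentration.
volumetric flow rate

mass flow rate should have units dimensionally equivalent to kg / s (e.g. kg/s).
The given unit 'm³/s' reduces to m^3 / s. Of the listed options, that is the dimensionality of volumetric flow rate.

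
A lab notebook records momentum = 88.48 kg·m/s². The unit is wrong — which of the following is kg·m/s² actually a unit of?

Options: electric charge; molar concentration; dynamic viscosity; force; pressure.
force

momentum should have units dimensionally equivalent to kg * m / s (e.g. kg·m/s).
The given unit 'kg·m/s²' reduces to kg * m / s^2. Of the listed options, that is the dimensionality of force.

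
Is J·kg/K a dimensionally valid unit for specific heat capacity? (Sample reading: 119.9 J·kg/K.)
No

specific heat capacity has SI base units: m^2 / (s^2 * K)
J·kg/K does NOT reduce to m^2 / (s^2 * K); a valid unit for specific heat capacity would be e.g. J/(kg·K).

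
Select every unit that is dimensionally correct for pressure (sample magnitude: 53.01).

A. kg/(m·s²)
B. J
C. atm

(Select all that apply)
A, C

pressure has SI base units: kg / (m * s^2)

Checking each option against kg / (m * s^2):
  A. kg/(m·s²): ✓ matches
  B. J: ✗ does not match
  C. atm: ✓ matches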